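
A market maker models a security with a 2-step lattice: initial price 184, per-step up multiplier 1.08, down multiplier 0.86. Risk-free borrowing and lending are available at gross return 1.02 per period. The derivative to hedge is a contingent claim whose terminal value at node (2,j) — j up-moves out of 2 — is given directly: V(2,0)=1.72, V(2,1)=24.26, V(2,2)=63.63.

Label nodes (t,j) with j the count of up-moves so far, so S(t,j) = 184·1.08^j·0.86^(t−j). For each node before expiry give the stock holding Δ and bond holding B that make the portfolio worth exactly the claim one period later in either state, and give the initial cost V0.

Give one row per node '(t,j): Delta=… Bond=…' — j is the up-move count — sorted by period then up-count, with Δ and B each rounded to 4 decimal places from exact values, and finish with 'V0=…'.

(0,0): Delta=0.8423 Bond=-113.2694
(1,0): Delta=0.6475 Bond=-84.6970
(1,1): Delta=0.9005 Bond=-127.0989
V0=41.7217

Since d<R<u, set p* = (R−d)/(u−d) = 0.7273; price each node as the discounted p*-expectation of its children.
Payoff layer (t=2): V(2,0)=1.7200, V(2,1)=24.2600, V(2,2)=63.6300
Node (1,0) S=158.2400: V=(p*·24.2600+(1−p*)·1.7200)/1.02=17.7576; Δ=(24.2600−1.7200)/(170.8992−136.0864)=0.6475; B=V−Δ·S=-84.6970
Node (1,1) S=198.7200: V=(p*·63.6300+(1−p*)·24.2600)/1.02=51.8556; Δ=(63.6300−24.2600)/(214.6176−170.8992)=0.9005; B=V−Δ·S=-127.0989
Node (0,0) S=184.0000: V=(p*·51.8556+(1−p*)·17.7576)/1.02=41.7217; Δ=(51.8556−17.7576)/(198.7200−158.2400)=0.8423; B=V−Δ·S=-113.2694
Each (Δ,B) replicates both successor values, so the strategy is self-financing and V0 is arbitrage-free.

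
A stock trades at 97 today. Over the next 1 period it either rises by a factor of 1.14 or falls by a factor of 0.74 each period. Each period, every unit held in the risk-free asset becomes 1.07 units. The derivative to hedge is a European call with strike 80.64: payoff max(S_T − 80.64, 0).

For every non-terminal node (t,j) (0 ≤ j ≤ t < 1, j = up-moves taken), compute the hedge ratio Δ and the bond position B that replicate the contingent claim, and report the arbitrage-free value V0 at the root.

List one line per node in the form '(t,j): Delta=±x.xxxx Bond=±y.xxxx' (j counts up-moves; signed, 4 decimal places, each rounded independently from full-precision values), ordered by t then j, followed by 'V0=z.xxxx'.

(0,0): Delta=0.7716 Bond=-51.7654
V0=23.0846

No-arbitrage ⇒ martingale measure with p* = (R−d)/(u−d) = 0.8250.
Terminal values V(1,·): V(1,0)=0.0000, V(1,1)=29.9400
  t=0,j=0: stock 97.0000 → up 110.5800 (V=29.9400), down 71.7800 (V=0.0000). Price 23.0846; hedge Δ=0.7716, bond B=-51.7654.
Check: Δ(0,0)·S0 + B(0,0) = 23.0846 = V0.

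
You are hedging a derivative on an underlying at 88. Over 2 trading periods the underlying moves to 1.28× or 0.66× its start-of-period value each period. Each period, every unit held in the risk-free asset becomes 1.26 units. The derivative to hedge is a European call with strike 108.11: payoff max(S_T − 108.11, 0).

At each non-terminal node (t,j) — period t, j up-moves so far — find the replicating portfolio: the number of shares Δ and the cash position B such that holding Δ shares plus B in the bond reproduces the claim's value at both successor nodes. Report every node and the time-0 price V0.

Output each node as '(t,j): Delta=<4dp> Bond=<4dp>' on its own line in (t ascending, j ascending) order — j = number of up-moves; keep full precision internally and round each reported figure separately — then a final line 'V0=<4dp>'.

Risk-neutral probability p* = (R−d)/(u−d) = (1.26−0.66)/(1.28−0.66) = 0.9677.
At expiry t=2: V(2,0)=0.0000, V(2,1)=0.0000, V(2,2)=36.0692
  t=1,j=0: stock 58.0800 → up 74.3424 (V=0.0000), down 38.3328 (V=0.0000). Price 0.0000; hedge Δ=0.0000, bond B=0.0000.
  t=1,j=1: stock 112.6400 → up 144.1792 (V=36.0692), down 74.3424 (V=0.0000). Price 27.7029; hedge Δ=0.5165, bond B=-30.4732.
  t=0,j=0: stock 88.0000 → up 112.6400 (V=27.7029), down 58.0800 (V=0.0000). Price 21.2772; hedge Δ=0.5078, bond B=-23.4049.
Check: Δ(0,0)·S0 + B(0,0) = 21.2772 = V0.

(0,0): Delta=0.5078 Bond=-23.4049
(1,0): Delta=0.0000 Bond=0.0000
(1,1): Delta=0.5165 Bond=-30.4732
V0=21.2772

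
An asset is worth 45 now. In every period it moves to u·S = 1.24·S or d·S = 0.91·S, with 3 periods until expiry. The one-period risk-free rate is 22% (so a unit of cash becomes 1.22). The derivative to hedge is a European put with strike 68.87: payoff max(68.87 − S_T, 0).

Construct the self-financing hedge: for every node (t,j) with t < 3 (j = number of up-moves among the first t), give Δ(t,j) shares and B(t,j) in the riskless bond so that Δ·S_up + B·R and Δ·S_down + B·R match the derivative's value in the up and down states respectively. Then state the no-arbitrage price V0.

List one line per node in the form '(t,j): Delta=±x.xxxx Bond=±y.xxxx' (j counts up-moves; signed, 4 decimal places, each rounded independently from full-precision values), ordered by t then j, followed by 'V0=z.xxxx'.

(0,0): Delta=-0.3241 Bond=15.2415
(1,0): Delta=-1.0000 Bond=46.2712
(1,1): Delta=-0.2921 Bond=16.8091
(2,0): Delta=-1.0000 Bond=56.4508
(2,1): Delta=-1.0000 Bond=56.4508
(2,2): Delta=-0.2586 Bond=18.1881
V0=0.6553

Risk-neutral probability p* = (R−d)/(u−d) = (1.22−0.91)/(1.24−0.91) = 0.9394.
Payoff layer (t=3): V(3,0)=34.9593, V(3,1)=22.6620, V(3,2)=5.9053, V(3,3)=0.0000
(2,0): S=37.2645. Δ = (V_up−V_dn)/(S_up−S_dn) = (22.6620−34.9593)/(46.2080−33.9107) = -1.0000. V = [p*·22.6620 + (1−p*)·34.9593]/1.22 = 19.1863. B = V − Δ·S = 56.4508.
(2,1): S=50.7780. Δ = (V_up−V_dn)/(S_up−S_dn) = (5.9053−22.6620)/(62.9647−46.2080) = -1.0000. V = [p*·5.9053 + (1−p*)·22.6620]/1.22 = 5.6728. B = V − Δ·S = 56.4508.
(2,2): S=69.1920. Δ = (V_up−V_dn)/(S_up−S_dn) = (0.0000−5.9053)/(85.7981−62.9647) = -0.2586. V = [p*·0.0000 + (1−p*)·5.9053]/1.22 = 0.2934. B = V − Δ·S = 18.1881.
(1,0): S=40.9500. Δ = (V_up−V_dn)/(S_up−S_dn) = (5.6728−19.1863)/(50.7780−37.2645) = -1.0000. V = [p*·5.6728 + (1−p*)·19.1863]/1.22 = 5.3212. B = V − Δ·S = 46.2712.
(1,1): S=55.8000. Δ = (V_up−V_dn)/(S_up−S_dn) = (0.2934−5.6728)/(69.1920−50.7780) = -0.2921. V = [p*·0.2934 + (1−p*)·5.6728]/1.22 = 0.5077. B = V − Δ·S = 16.8091.
(0,0): S=45.0000. Δ = (V_up−V_dn)/(S_up−S_dn) = (0.5077−5.3212)/(55.8000−40.9500) = -0.3241. V = [p*·0.5077 + (1−p*)·5.3212]/1.22 = 0.6553. B = V − Δ·S = 15.2415.
Each (Δ,B) replicates both successor values, so the strategy is self-financing and V0 is arbitrage-free.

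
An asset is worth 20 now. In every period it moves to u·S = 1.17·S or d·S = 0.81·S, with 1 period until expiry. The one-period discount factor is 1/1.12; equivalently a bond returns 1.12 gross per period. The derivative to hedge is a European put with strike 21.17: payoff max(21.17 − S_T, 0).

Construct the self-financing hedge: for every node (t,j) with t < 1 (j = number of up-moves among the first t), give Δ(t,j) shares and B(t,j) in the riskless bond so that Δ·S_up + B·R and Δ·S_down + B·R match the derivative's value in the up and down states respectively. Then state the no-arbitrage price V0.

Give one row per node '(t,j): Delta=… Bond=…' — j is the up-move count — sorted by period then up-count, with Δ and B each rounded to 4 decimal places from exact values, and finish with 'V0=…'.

(0,0): Delta=-0.6903 Bond=14.4219
V0=0.6163

Under the risk-neutral measure, an up-move has probability p* = (R−d)/(u−d) = 0.8611 and values discount at R = 1.12.
Payoff layer (t=1): V(1,0)=4.9700, V(1,1)=0.0000
  t=0,j=0: stock 20.0000 → up 23.4000 (V=0.0000), down 16.2000 (V=4.9700). Price 0.6163; hedge Δ=-0.6903, bond B=14.4219.
The time-0 hedge costs 0.6163, which is the no-arbitrage price.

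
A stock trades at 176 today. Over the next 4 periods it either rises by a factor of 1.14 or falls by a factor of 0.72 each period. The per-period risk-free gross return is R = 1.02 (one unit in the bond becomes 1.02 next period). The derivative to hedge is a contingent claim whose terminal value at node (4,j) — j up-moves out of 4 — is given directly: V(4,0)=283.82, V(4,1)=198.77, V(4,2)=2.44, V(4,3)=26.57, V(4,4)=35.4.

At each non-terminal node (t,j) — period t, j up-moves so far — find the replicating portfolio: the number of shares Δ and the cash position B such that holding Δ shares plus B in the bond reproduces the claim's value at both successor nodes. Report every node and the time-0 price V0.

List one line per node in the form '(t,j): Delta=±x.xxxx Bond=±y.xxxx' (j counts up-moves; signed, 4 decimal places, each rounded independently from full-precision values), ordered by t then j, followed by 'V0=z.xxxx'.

The replicating-portfolio and risk-neutral prices coincide; use p* = (1.02−0.72)/(1.14−0.72) = 0.7143 for the latter.
Terminal payoffs: V(4,0)=283.8200, V(4,1)=198.7700, V(4,2)=2.4400, V(4,3)=26.5700, V(4,4)=35.4000
  t=3,j=0: stock 65.6916 → up 74.8885 (V=198.7700), down 47.2980 (V=283.8200). Price 218.6961; hedge Δ=-3.0826, bond B=421.1961.
  t=3,j=1: stock 104.0118 → up 118.5734 (V=2.4400), down 74.8885 (V=198.7700). Price 57.3866; hedge Δ=-4.4942, bond B=524.8389.
  t=3,j=2: stock 164.6853 → up 187.7413 (V=26.5700), down 118.5734 (V=2.4400). Price 19.2899; hedge Δ=0.3489, bond B=-38.1625.
  t=3,j=3: stock 260.7517 → up 297.2570 (V=35.4000), down 187.7413 (V=26.5700). Price 32.2325; hedge Δ=0.0806, bond B=11.2087.
  t=2,j=0: stock 91.2384 → up 104.0118 (V=57.3866), down 65.6916 (V=218.6961). Price 101.4461; hedge Δ=-4.2095, bond B=485.5164.
  t=2,j=1: stock 144.4608 → up 164.6853 (V=19.2899), down 104.0118 (V=57.3866). Price 29.5830; hedge Δ=-0.6279, bond B=120.2893.
  t=2,j=2: stock 228.7296 → up 260.7517 (V=32.2325), down 164.6853 (V=19.2899). Price 27.9751; hedge Δ=0.1347, bond B=-2.8405.
  t=1,j=0: stock 126.7200 → up 144.4608 (V=29.5830), down 91.2384 (V=101.4461). Price 49.1327; hedge Δ=-1.3502, bond B=220.2352.
  t=1,j=1: stock 200.6400 → up 228.7296 (V=27.9751), down 144.4608 (V=29.5830). Price 27.8770; hedge Δ=-0.0191, bond B=31.7053.
  t=0,j=0: stock 176.0000 → up 200.6400 (V=27.8770), down 126.7200 (V=49.1327). Price 33.2843; hedge Δ=-0.2875, bond B=83.8931.
Check: Δ(0,0)·S0 + B(0,0) = 33.2843 = V0.

(0,0): Delta=-0.2875 Bond=83.8931
(1,0): Delta=-1.3502 Bond=220.2352
(1,1): Delta=-0.0191 Bond=31.7053
(2,0): Delta=-4.2095 Bond=485.5164
(2,1): Delta=-0.6279 Bond=120.2893
(2,2): Delta=0.1347 Bond=-2.8405
(3,0): Delta=-3.0826 Bond=421.1961
(3,1): Delta=-4.4942 Bond=524.8389
(3,2): Delta=0.3489 Bond=-38.1625
(3,3): Delta=0.0806 Bond=11.2087
V0=33.2843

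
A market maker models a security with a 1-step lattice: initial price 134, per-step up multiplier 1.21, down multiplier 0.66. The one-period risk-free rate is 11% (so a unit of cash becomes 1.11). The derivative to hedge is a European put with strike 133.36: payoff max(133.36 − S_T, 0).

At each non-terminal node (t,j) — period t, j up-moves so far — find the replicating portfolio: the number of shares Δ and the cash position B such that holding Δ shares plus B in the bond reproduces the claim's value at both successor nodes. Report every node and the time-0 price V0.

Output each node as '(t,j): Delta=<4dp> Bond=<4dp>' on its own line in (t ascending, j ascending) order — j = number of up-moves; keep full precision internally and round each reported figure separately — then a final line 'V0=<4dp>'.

(0,0): Delta=-0.6095 Bond=89.0306
V0=7.3579

Under the risk-neutral measure, an up-move has probability p* = (R−d)/(u−d) = 0.8182 and values discount at R = 1.11.
At expiry t=1: V(1,0)=44.9200, V(1,1)=0.0000
(0,0): S=134.0000. Δ = (V_up−V_dn)/(S_up−S_dn) = (0.0000−44.9200)/(162.1400−88.4400) = -0.6095. V = [p*·0.0000 + (1−p*)·44.9200]/1.11 = 7.3579. B = V − Δ·S = 89.0306.
Each (Δ,B) replicates both successor values, so the strategy is self-financing and V0 is arbitrage-free.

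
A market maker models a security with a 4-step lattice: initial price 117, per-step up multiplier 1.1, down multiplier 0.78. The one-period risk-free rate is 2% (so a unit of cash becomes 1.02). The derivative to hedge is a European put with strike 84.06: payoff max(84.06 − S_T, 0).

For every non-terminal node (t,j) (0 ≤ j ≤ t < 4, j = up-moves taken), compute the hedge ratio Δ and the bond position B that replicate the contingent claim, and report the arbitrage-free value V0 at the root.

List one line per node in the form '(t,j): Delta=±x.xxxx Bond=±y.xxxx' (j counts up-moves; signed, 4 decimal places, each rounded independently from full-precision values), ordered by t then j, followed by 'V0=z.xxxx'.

(0,0): Delta=-0.0883 Bond=11.4782
(1,0): Delta=-0.3202 Bond=32.8711
(1,1): Delta=-0.0335 Bond=4.6534
(2,0): Delta=-0.9331 Bond=77.1565
(2,1): Delta=-0.1754 Bond=18.9858
(2,2): Delta=0.0000 Bond=0.0000
(3,0): Delta=-1.0000 Bond=82.4118
(3,1): Delta=-0.9173 Bond=77.4622
(3,2): Delta=0.0000 Bond=0.0000
(3,3): Delta=0.0000 Bond=0.0000
V0=1.1424

The replicating-portfolio and risk-neutral prices coincide; use p* = (1.02−0.78)/(1.1−0.78) = 0.7500 for the latter.
Terminal values V(4,·): V(4,0)=40.7524, V(4,1)=22.9852, V(4,2)=0.0000, V(4,3)=0.0000, V(4,4)=0.0000
Node (3,0) S=55.5226: V=(p*·22.9852+(1−p*)·40.7524)/1.02=26.8892; Δ=(22.9852−40.7524)/(61.0748−43.3076)=-1.0000; B=V−Δ·S=82.4118
Node (3,1) S=78.3011: V=(p*·0.0000+(1−p*)·22.9852)/1.02=5.6336; Δ=(0.0000−22.9852)/(86.1312−61.0748)=-0.9173; B=V−Δ·S=77.4622
Node (3,2) S=110.4246: V=(p*·0.0000+(1−p*)·0.0000)/1.02=0.0000; Δ=(0.0000−0.0000)/(121.4671−86.1312)=0.0000; B=V−Δ·S=0.0000
Node (3,3) S=155.7270: V=(p*·0.0000+(1−p*)·0.0000)/1.02=0.0000; Δ=(0.0000−0.0000)/(171.2997−121.4671)=0.0000; B=V−Δ·S=0.0000
Node (2,0) S=71.1828: V=(p*·5.6336+(1−p*)·26.8892)/1.02=10.7329; Δ=(5.6336−26.8892)/(78.3011−55.5226)=-0.9331; B=V−Δ·S=77.1565
Node (2,1) S=100.3860: V=(p*·0.0000+(1−p*)·5.6336)/1.02=1.3808; Δ=(0.0000−5.6336)/(110.4246−78.3011)=-0.1754; B=V−Δ·S=18.9858
Node (2,2) S=141.5700: V=(p*·0.0000+(1−p*)·0.0000)/1.02=0.0000; Δ=(0.0000−0.0000)/(155.7270−110.4246)=0.0000; B=V−Δ·S=0.0000
Node (1,0) S=91.2600: V=(p*·1.3808+(1−p*)·10.7329)/1.02=3.6459; Δ=(1.3808−10.7329)/(100.3860−71.1828)=-0.3202; B=V−Δ·S=32.8711
Node (1,1) S=128.7000: V=(p*·0.0000+(1−p*)·1.3808)/1.02=0.3384; Δ=(0.0000−1.3808)/(141.5700−100.3860)=-0.0335; B=V−Δ·S=4.6534
Node (0,0) S=117.0000: V=(p*·0.3384+(1−p*)·3.6459)/1.02=1.1424; Δ=(0.3384−3.6459)/(128.7000−91.2600)=-0.0883; B=V−Δ·S=11.4782
Root portfolio cost Δ·117+B reproduces V0=1.1424.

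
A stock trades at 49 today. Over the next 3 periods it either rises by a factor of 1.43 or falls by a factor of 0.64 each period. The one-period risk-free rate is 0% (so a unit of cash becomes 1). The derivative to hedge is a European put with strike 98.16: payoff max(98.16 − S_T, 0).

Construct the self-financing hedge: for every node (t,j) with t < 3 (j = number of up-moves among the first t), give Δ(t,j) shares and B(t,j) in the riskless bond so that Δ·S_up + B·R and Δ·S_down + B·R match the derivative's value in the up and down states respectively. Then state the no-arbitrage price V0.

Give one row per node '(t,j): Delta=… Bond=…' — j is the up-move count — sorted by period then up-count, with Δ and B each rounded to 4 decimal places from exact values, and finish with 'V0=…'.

(0,0): Delta=-0.7579 Bond=90.5684
(1,0): Delta=-1.0000 Bond=98.1600
(1,1): Delta=-0.6285 Bond=81.5007
(2,0): Delta=-1.0000 Bond=98.1600
(2,1): Delta=-1.0000 Bond=98.1600
(2,2): Delta=-0.4299 Bond=61.6021
V0=53.4303

The replicating-portfolio and risk-neutral prices coincide; use p* = (1−0.64)/(1.43−0.64) = 0.4557 for the latter.
At expiry t=3: V(3,0)=85.3149, V(3,1)=69.4593, V(3,2)=34.0319, V(3,3)=0.0000
Node (2,0) S=20.0704: V=(p*·69.4593+(1−p*)·85.3149)/1=78.0896; Δ=(69.4593−85.3149)/(28.7007−12.8451)=-1.0000; B=V−Δ·S=98.1600
Node (2,1) S=44.8448: V=(p*·34.0319+(1−p*)·69.4593)/1=53.3152; Δ=(34.0319−69.4593)/(64.1281−28.7007)=-1.0000; B=V−Δ·S=98.1600
Node (2,2) S=100.2001: V=(p*·0.0000+(1−p*)·34.0319)/1=18.5237; Δ=(0.0000−34.0319)/(143.2861−64.1281)=-0.4299; B=V−Δ·S=61.6021
Node (1,0) S=31.3600: V=(p*·53.3152+(1−p*)·78.0896)/1=66.8000; Δ=(53.3152−78.0896)/(44.8448−20.0704)=-1.0000; B=V−Δ·S=98.1600
Node (1,1) S=70.0700: V=(p*·18.5237+(1−p*)·53.3152)/1=37.4609; Δ=(18.5237−53.3152)/(100.2001−44.8448)=-0.6285; B=V−Δ·S=81.5007
Node (0,0) S=49.0000: V=(p*·37.4609+(1−p*)·66.8000)/1=53.4303; Δ=(37.4609−66.8000)/(70.0700−31.3600)=-0.7579; B=V−Δ·S=90.5684
Root portfolio cost Δ·49+B reproduces V0=53.4303.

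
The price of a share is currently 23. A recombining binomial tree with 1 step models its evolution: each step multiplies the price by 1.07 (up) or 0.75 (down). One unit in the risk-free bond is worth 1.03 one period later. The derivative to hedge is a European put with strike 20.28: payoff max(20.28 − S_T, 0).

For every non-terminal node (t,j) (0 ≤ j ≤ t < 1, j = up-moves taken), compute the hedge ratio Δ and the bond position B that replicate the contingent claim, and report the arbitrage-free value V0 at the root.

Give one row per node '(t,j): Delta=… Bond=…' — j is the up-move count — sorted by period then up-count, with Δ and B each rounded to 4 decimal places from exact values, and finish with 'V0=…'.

(0,0): Delta=-0.4117 Bond=9.8365
V0=0.3677

The replicating-portfolio and risk-neutral prices coincide; use p* = (1.03−0.75)/(1.07−0.75) = 0.8750 for the latter.
Payoff layer (t=1): V(1,0)=3.0300, V(1,1)=0.0000
(0,0): S=23.0000. Δ = (V_up−V_dn)/(S_up−S_dn) = (0.0000−3.0300)/(24.6100−17.2500) = -0.4117. V = [p*·0.0000 + (1−p*)·3.0300]/1.03 = 0.3677. B = V − Δ·S = 9.8365.
Root portfolio cost Δ·23+B reproduces V0=0.3677.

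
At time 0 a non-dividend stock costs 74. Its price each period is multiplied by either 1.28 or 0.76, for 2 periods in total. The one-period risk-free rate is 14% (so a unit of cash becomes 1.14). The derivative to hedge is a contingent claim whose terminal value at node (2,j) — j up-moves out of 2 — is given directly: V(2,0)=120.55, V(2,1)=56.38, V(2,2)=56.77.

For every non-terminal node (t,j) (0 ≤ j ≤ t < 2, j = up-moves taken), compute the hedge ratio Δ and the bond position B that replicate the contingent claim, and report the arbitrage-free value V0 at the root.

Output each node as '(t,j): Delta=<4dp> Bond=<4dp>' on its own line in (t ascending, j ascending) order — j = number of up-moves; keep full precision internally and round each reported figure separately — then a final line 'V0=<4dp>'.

(0,0): Delta=-0.3873 Bond=75.7851
(1,0): Delta=-2.1942 Bond=188.0148
(1,1): Delta=0.0079 Bond=48.9561
V0=47.1219

Under the risk-neutral measure, an up-move has probability p* = (R−d)/(u−d) = 0.7308 and values discount at R = 1.14.
At expiry t=2: V(2,0)=120.5500, V(2,1)=56.3800, V(2,2)=56.7700
  t=1,j=0: stock 56.2400 → up 71.9872 (V=56.3800), down 42.7424 (V=120.5500). Price 64.6110; hedge Δ=-2.1942, bond B=188.0148.
  t=1,j=1: stock 94.7200 → up 121.2416 (V=56.7700), down 71.9872 (V=56.3800). Price 49.7061; hedge Δ=0.0079, bond B=48.9561.
  t=0,j=0: stock 74.0000 → up 94.7200 (V=49.7061), down 56.2400 (V=64.6110). Price 47.1219; hedge Δ=-0.3873, bond B=75.7851.
Root portfolio cost Δ·74+B reproduces V0=47.1219.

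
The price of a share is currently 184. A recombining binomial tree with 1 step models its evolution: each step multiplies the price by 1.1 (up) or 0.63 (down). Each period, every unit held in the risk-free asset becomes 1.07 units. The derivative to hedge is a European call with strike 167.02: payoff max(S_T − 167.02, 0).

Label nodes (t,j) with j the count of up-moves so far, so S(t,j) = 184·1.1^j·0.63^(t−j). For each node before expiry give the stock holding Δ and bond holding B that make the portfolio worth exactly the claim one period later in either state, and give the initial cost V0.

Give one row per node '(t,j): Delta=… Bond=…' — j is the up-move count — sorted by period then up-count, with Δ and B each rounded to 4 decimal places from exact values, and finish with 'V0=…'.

No-arbitrage ⇒ martingale measure with p* = (R−d)/(u−d) = 0.9362.
Payoff layer (t=1): V(1,0)=0.0000, V(1,1)=35.3800
  t=0,j=0: stock 184.0000 → up 202.4000 (V=35.3800), down 115.9200 (V=0.0000). Price 30.9549; hedge Δ=0.4091, bond B=-44.3217.
Root portfolio cost Δ·184+B reproduces V0=30.9549.

(0,0): Delta=0.4091 Bond=-44.3217
V0=30.9549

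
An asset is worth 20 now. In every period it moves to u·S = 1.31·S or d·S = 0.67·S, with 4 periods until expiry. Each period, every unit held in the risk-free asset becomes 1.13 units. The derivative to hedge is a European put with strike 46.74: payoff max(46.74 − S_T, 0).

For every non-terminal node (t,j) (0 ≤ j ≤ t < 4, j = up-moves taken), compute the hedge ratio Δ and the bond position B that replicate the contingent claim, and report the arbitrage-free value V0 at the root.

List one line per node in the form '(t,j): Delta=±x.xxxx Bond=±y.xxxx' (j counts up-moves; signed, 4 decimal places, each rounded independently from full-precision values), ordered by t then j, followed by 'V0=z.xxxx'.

(0,0): Delta=-0.7555 Bond=25.7675
(1,0): Delta=-1.0000 Bond=32.3932
(1,1): Delta=-0.7066 Bond=27.8354
(2,0): Delta=-1.0000 Bond=36.6043
(2,1): Delta=-1.0000 Bond=36.6043
(2,2): Delta=-0.6479 Bond=29.4387
(3,0): Delta=-1.0000 Bond=41.3628
(3,1): Delta=-1.0000 Bond=41.3628
(3,2): Delta=-1.0000 Bond=41.3628
(3,3): Delta=-0.5774 Bond=30.0974
V0=10.6569

Risk-neutral probability p* = (R−d)/(u−d) = (1.13−0.67)/(1.31−0.67) = 0.7187.
Terminal values V(4,·): V(4,0)=42.7098, V(4,1)=38.8600, V(4,2)=31.3329, V(4,3)=16.6156, V(4,4)=0.0000
Node (3,0) S=6.0153: V=(p*·38.8600+(1−p*)·42.7098)/1.13=35.3476; Δ=(38.8600−42.7098)/(7.8800−4.0302)=-1.0000; B=V−Δ·S=41.3628
Node (3,1) S=11.7612: V=(p*·31.3329+(1−p*)·38.8600)/1.13=29.6017; Δ=(31.3329−38.8600)/(15.4071−7.8800)=-1.0000; B=V−Δ·S=41.3628
Node (3,2) S=22.9957: V=(p*·16.6156+(1−p*)·31.3329)/1.13=18.3671; Δ=(16.6156−31.3329)/(30.1244−15.4071)=-1.0000; B=V−Δ·S=41.3628
Node (3,3) S=44.9618: V=(p*·0.0000+(1−p*)·16.6156)/1.13=4.1355; Δ=(0.0000−16.6156)/(58.9000−30.1244)=-0.5774; B=V−Δ·S=30.0974
Node (2,0) S=8.9780: V=(p*·29.6017+(1−p*)·35.3476)/1.13=27.6263; Δ=(29.6017−35.3476)/(11.7612−6.0153)=-1.0000; B=V−Δ·S=36.6043
Node (2,1) S=17.5540: V=(p*·18.3671+(1−p*)·29.6017)/1.13=19.0503; Δ=(18.3671−29.6017)/(22.9957−11.7612)=-1.0000; B=V−Δ·S=36.6043
Node (2,2) S=34.3220: V=(p*·4.1355+(1−p*)·18.3671)/1.13=7.2019; Δ=(4.1355−18.3671)/(44.9618−22.9957)=-0.6479; B=V−Δ·S=29.4387
Node (1,0) S=13.4000: V=(p*·19.0503+(1−p*)·27.6263)/1.13=18.9932; Δ=(19.0503−27.6263)/(17.5540−8.9780)=-1.0000; B=V−Δ·S=32.3932
Node (1,1) S=26.2000: V=(p*·7.2019+(1−p*)·19.0503)/1.13=9.3223; Δ=(7.2019−19.0503)/(34.3220−17.5540)=-0.7066; B=V−Δ·S=27.8354
Node (0,0) S=20.0000: V=(p*·9.3223+(1−p*)·18.9932)/1.13=10.6569; Δ=(9.3223−18.9932)/(26.2000−13.4000)=-0.7555; B=V−Δ·S=25.7675
The time-0 hedge costs 10.6569, which is the no-arbitrage price.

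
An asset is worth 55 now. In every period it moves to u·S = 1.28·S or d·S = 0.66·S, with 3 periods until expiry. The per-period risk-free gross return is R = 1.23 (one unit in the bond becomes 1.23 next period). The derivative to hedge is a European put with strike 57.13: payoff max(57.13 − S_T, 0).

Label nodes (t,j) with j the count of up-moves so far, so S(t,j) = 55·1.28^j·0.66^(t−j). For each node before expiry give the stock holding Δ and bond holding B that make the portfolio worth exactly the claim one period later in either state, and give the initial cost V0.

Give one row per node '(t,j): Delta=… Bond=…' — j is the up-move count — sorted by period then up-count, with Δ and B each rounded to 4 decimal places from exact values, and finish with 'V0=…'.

Since d<R<u, set p* = (R−d)/(u−d) = 0.9194; price each node as the discounted p*-expectation of its children.
Terminal values V(3,·): V(3,0)=41.3177, V(3,1)=26.4638, V(3,2)=0.0000, V(3,3)=0.0000
Node (2,0) S=23.9580: V=(p*·26.4638+(1−p*)·41.3177)/1.23=22.4892; Δ=(26.4638−41.3177)/(30.6662−15.8123)=-1.0000; B=V−Δ·S=46.4472
Node (2,1) S=46.4640: V=(p*·0.0000+(1−p*)·26.4638)/1.23=1.7351; Δ=(0.0000−26.4638)/(59.4739−30.6662)=-0.9186; B=V−Δ·S=44.4186
Node (2,2) S=90.1120: V=(p*·0.0000+(1−p*)·0.0000)/1.23=0.0000; Δ=(0.0000−0.0000)/(115.3434−59.4739)=0.0000; B=V−Δ·S=0.0000
Node (1,0) S=36.3000: V=(p*·1.7351+(1−p*)·22.4892)/1.23=2.7714; Δ=(1.7351−22.4892)/(46.4640−23.9580)=-0.9222; B=V−Δ·S=36.2457
Node (1,1) S=70.4000: V=(p*·0.0000+(1−p*)·1.7351)/1.23=0.1138; Δ=(0.0000−1.7351)/(90.1120−46.4640)=-0.0398; B=V−Δ·S=2.9123
Node (0,0) S=55.0000: V=(p*·0.1138+(1−p*)·2.7714)/1.23=0.2667; Δ=(0.1138−2.7714)/(70.4000−36.3000)=-0.0779; B=V−Δ·S=4.5532
Each (Δ,B) replicates both successor values, so the strategy is self-financing and V0 is arbitrage-free.

(0,0): Delta=-0.0779 Bond=4.5532
(1,0): Delta=-0.9222 Bond=36.2457
(1,1): Delta=-0.0398 Bond=2.9123
(2,0): Delta=-1.0000 Bond=46.4472
(2,1): Delta=-0.9186 Bond=44.4186
(2,2): Delta=0.0000 Bond=0.0000
V0=0.2667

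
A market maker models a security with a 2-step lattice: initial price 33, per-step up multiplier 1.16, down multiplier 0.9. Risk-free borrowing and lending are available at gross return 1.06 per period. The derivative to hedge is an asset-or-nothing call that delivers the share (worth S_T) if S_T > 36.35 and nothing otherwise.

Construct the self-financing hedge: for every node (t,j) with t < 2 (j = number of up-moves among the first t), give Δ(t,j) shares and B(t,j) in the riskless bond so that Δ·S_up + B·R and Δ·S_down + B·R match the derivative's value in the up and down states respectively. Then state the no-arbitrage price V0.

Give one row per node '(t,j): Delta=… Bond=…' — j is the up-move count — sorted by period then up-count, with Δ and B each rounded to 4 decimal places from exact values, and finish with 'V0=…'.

Under the risk-neutral measure, an up-move has probability p* = (R−d)/(u−d) = 0.6154 and values discount at R = 1.06.
At expiry t=2: V(2,0)=0.0000, V(2,1)=0.0000, V(2,2)=44.4048
  t=1,j=0: stock 29.7000 → up 34.4520 (V=0.0000), down 26.7300 (V=0.0000). Price 0.0000; hedge Δ=0.0000, bond B=0.0000.
  t=1,j=1: stock 38.2800 → up 44.4048 (V=44.4048), down 34.4520 (V=0.0000). Price 25.7793; hedge Δ=4.4615, bond B=-145.0084.
  t=0,j=0: stock 33.0000 → up 38.2800 (V=25.7793), down 29.7000 (V=0.0000). Price 14.9662; hedge Δ=3.0046, bond B=-84.1849.
Check: Δ(0,0)·S0 + B(0,0) = 14.9662 = V0.

(0,0): Delta=3.0046 Bond=-84.1849
(1,0): Delta=0.0000 Bond=0.0000
(1,1): Delta=4.4615 Bond=-145.0084
V0=14.9662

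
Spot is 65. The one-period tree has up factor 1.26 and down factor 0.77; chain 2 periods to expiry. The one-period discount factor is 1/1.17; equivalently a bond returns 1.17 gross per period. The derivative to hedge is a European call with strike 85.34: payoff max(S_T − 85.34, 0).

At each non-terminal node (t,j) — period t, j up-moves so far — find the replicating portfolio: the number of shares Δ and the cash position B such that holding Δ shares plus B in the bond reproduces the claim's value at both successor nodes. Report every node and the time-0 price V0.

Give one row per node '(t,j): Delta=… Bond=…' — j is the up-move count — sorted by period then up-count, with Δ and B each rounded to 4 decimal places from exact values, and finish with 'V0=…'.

(0,0): Delta=0.3911 Bond=-16.7310
(1,0): Delta=0.0000 Bond=0.0000
(1,1): Delta=0.4449 Bond=-23.9797
V0=8.6914

Risk-neutral probability p* = (R−d)/(u−d) = (1.17−0.77)/(1.26−0.77) = 0.8163.
Payoff layer (t=2): V(2,0)=0.0000, V(2,1)=0.0000, V(2,2)=17.8540
(1,0): S=50.0500. Δ = (V_up−V_dn)/(S_up−S_dn) = (0.0000−0.0000)/(63.0630−38.5385) = 0.0000. V = [p*·0.0000 + (1−p*)·0.0000]/1.17 = 0.0000. B = V − Δ·S = 0.0000.
(1,1): S=81.9000. Δ = (V_up−V_dn)/(S_up−S_dn) = (17.8540−0.0000)/(103.1940−63.0630) = 0.4449. V = [p*·17.8540 + (1−p*)·0.0000]/1.17 = 12.4570. B = V − Δ·S = -23.9797.
(0,0): S=65.0000. Δ = (V_up−V_dn)/(S_up−S_dn) = (12.4570−0.0000)/(81.9000−50.0500) = 0.3911. V = [p*·12.4570 + (1−p*)·0.0000]/1.17 = 8.6914. B = V − Δ·S = -16.7310.
Each (Δ,B) replicates both successor values, so the strategy is self-financing and V0 is arbitrage-free.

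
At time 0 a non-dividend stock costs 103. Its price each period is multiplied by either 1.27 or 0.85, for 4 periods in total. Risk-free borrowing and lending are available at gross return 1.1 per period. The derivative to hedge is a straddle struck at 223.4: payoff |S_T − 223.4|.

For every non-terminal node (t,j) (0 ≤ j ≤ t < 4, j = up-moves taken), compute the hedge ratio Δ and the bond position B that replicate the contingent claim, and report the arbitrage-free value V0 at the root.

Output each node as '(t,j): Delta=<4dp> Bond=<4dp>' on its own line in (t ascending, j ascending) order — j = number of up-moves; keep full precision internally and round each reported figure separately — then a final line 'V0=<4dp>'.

Since d<R<u, set p* = (R−d)/(u−d) = 0.5952; price each node as the discounted p*-expectation of its children.
At expiry t=4: V(4,0)=169.6334, V(4,1)=143.0663, V(4,2)=103.3720, V(4,3)=44.0641, V(4,4)=44.5490
  t=3,j=0: stock 63.2549 → up 80.3337 (V=143.0663), down 53.7666 (V=169.6334). Price 139.8360; hedge Δ=-1.0000, bond B=203.0909.
  t=3,j=1: stock 94.5102 → up 120.0280 (V=103.3720), down 80.3337 (V=143.0663). Price 108.5807; hedge Δ=-1.0000, bond B=203.0909.
  t=3,j=2: stock 141.2094 → up 179.3359 (V=44.0641), down 120.0280 (V=103.3720). Price 61.8815; hedge Δ=-1.0000, bond B=203.0909.
  t=3,j=3: stock 210.9834 → up 267.9490 (V=44.5490), down 179.3359 (V=44.0641). Price 40.3206; hedge Δ=0.0055, bond B=39.1661.
  t=2,j=0: stock 74.4175 → up 94.5102 (V=108.5807), down 63.2549 (V=139.8360). Price 110.2106; hedge Δ=-1.0000, bond B=184.6281.
  t=2,j=1: stock 111.1885 → up 141.2094 (V=61.8815), down 94.5102 (V=108.5807). Price 73.4396; hedge Δ=-1.0000, bond B=184.6281.
  t=2,j=2: stock 166.1287 → up 210.9834 (V=40.3206), down 141.2094 (V=61.8815). Price 44.5888; hedge Δ=-0.3090, bond B=95.9242.
  t=1,j=0: stock 87.5500 → up 111.1885 (V=73.4396), down 74.4175 (V=110.2106). Price 80.2937; hedge Δ=-1.0000, bond B=167.8437.
  t=1,j=1: stock 130.8100 → up 166.1287 (V=44.5888), down 111.1885 (V=73.4396). Price 51.1514; hedge Δ=-0.5251, bond B=119.8438.
  t=0,j=0: stock 103.0000 → up 130.8100 (V=51.1514), down 87.5500 (V=80.2937). Price 57.2246; hedge Δ=-0.6737, bond B=126.6112.
Each (Δ,B) replicates both successor values, so the strategy is self-financing and V0 is arbitrage-free.

(0,0): Delta=-0.6737 Bond=126.6112
(1,0): Delta=-1.0000 Bond=167.8437
(1,1): Delta=-0.5251 Bond=119.8438
(2,0): Delta=-1.0000 Bond=184.6281
(2,1): Delta=-1.0000 Bond=184.6281
(2,2): Delta=-0.3090 Bond=95.9242
(3,0): Delta=-1.0000 Bond=203.0909
(3,1): Delta=-1.0000 Bond=203.0909
(3,2): Delta=-1.0000 Bond=203.0909
(3,3): Delta=0.0055 Bond=39.1661
V0=57.2246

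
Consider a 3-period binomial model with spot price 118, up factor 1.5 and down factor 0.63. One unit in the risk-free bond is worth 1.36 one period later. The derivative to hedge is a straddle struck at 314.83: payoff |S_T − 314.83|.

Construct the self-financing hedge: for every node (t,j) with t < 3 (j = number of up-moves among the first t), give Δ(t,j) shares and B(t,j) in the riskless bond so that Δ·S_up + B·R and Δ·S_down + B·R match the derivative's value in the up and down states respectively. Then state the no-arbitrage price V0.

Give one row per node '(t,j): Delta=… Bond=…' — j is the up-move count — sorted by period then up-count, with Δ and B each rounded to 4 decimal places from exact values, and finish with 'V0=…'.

(0,0): Delta=-0.3814 Bond=91.3430
(1,0): Delta=-1.0000 Bond=170.2152
(1,1): Delta=-0.3315 Bond=115.4068
(2,0): Delta=-1.0000 Bond=231.4926
(2,1): Delta=-1.0000 Bond=231.4926
(2,2): Delta=-0.2777 Bond=142.6580
V0=46.3409

No-arbitrage ⇒ martingale measure with p* = (R−d)/(u−d) = 0.8391.
At expiry t=3: V(3,0)=285.3245, V(3,1)=244.5787, V(3,2)=147.5650, V(3,3)=83.4200
(2,0): S=46.8342. Δ = (V_up−V_dn)/(S_up−S_dn) = (244.5787−285.3245)/(70.2513−29.5055) = -1.0000. V = [p*·244.5787 + (1−p*)·285.3245]/1.36 = 184.6584. B = V − Δ·S = 231.4926.
(2,1): S=111.5100. Δ = (V_up−V_dn)/(S_up−S_dn) = (147.5650−244.5787)/(167.2650−70.2513) = -1.0000. V = [p*·147.5650 + (1−p*)·244.5787]/1.36 = 119.9826. B = V − Δ·S = 231.4926.
(2,2): S=265.5000. Δ = (V_up−V_dn)/(S_up−S_dn) = (83.4200−147.5650)/(398.2500−167.2650) = -0.2777. V = [p*·83.4200 + (1−p*)·147.5650]/1.36 = 68.9281. B = V − Δ·S = 142.6580.
(1,0): S=74.3400. Δ = (V_up−V_dn)/(S_up−S_dn) = (119.9826−184.6584)/(111.5100−46.8342) = -1.0000. V = [p*·119.9826 + (1−p*)·184.6584]/1.36 = 95.8752. B = V − Δ·S = 170.2152.
(1,1): S=177.0000. Δ = (V_up−V_dn)/(S_up−S_dn) = (68.9281−119.9826)/(265.5000−111.5100) = -0.3315. V = [p*·68.9281 + (1−p*)·119.9826]/1.36 = 56.7233. B = V − Δ·S = 115.4068.
(0,0): S=118.0000. Δ = (V_up−V_dn)/(S_up−S_dn) = (56.7233−95.8752)/(177.0000−74.3400) = -0.3814. V = [p*·56.7233 + (1−p*)·95.8752]/1.36 = 46.3409. B = V − Δ·S = 91.3430.
Self-financing check: at every node Δ·S+B equals the discounted successor values.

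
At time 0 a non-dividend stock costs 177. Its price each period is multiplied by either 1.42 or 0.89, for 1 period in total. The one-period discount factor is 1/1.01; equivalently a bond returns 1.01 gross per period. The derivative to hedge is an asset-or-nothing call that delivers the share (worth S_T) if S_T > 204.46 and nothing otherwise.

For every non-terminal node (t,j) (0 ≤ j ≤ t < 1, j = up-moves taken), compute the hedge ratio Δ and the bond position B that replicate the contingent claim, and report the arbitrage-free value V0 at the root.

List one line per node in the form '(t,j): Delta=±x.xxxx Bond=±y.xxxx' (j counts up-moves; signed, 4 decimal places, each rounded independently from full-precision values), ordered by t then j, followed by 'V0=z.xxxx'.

The replicating-portfolio and risk-neutral prices coincide; use p* = (1.01−0.89)/(1.42−0.89) = 0.2264 for the latter.
Terminal payoffs: V(1,0)=0.0000, V(1,1)=251.3400
  t=0,j=0: stock 177.0000 → up 251.3400 (V=251.3400), down 157.5300 (V=0.0000). Price 56.3437; hedge Δ=2.6792, bond B=-417.8827.
The time-0 hedge costs 56.3437, which is the no-arbitrage price.

(0,0): Delta=2.6792 Bond=-417.8827
V0=56.3437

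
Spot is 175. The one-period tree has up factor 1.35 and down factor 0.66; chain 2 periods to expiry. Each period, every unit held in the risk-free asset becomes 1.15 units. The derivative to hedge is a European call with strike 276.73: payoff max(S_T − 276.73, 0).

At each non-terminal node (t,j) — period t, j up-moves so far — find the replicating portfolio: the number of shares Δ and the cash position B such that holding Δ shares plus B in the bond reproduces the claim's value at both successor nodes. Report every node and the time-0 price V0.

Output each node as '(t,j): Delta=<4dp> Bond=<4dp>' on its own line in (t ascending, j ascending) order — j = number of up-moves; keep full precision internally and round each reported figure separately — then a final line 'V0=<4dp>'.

(0,0): Delta=0.2158 Bond=-21.6788
(1,0): Delta=0.0000 Bond=0.0000
(1,1): Delta=0.2589 Bond=-35.1064
V0=16.0949

Risk-neutral probability p* = (R−d)/(u−d) = (1.15−0.66)/(1.35−0.66) = 0.7101.
Payoff layer (t=2): V(2,0)=0.0000, V(2,1)=0.0000, V(2,2)=42.2075
Node (1,0) S=115.5000: V=(p*·0.0000+(1−p*)·0.0000)/1.15=0.0000; Δ=(0.0000−0.0000)/(155.9250−76.2300)=0.0000; B=V−Δ·S=0.0000
Node (1,1) S=236.2500: V=(p*·42.2075+(1−p*)·0.0000)/1.15=26.0639; Δ=(42.2075−0.0000)/(318.9375−155.9250)=0.2589; B=V−Δ·S=-35.1064
Node (0,0) S=175.0000: V=(p*·26.0639+(1−p*)·0.0000)/1.15=16.0949; Δ=(26.0639−0.0000)/(236.2500−115.5000)=0.2158; B=V−Δ·S=-21.6788
Check: Δ(0,0)·S0 + B(0,0) = 16.0949 = V0.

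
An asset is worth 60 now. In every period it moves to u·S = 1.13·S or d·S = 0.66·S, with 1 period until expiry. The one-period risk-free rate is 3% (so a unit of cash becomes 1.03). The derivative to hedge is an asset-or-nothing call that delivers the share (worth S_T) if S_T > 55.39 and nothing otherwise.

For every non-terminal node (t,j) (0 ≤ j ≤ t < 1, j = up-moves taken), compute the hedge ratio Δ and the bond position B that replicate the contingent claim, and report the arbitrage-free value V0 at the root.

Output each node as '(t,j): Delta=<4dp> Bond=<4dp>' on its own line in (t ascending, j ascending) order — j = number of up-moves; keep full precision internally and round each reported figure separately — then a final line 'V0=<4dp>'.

(0,0): Delta=2.4043 Bond=-92.4354
V0=51.8199

Under the risk-neutral measure, an up-move has probability p* = (R−d)/(u−d) = 0.7872 and values discount at R = 1.03.
Payoff layer (t=1): V(1,0)=0.0000, V(1,1)=67.8000
Node (0,0) S=60.0000: V=(p*·67.8000+(1−p*)·0.0000)/1.03=51.8199; Δ=(67.8000−0.0000)/(67.8000−39.6000)=2.4043; B=V−Δ·S=-92.4354
The time-0 hedge costs 51.8199, which is the no-arbitrage price.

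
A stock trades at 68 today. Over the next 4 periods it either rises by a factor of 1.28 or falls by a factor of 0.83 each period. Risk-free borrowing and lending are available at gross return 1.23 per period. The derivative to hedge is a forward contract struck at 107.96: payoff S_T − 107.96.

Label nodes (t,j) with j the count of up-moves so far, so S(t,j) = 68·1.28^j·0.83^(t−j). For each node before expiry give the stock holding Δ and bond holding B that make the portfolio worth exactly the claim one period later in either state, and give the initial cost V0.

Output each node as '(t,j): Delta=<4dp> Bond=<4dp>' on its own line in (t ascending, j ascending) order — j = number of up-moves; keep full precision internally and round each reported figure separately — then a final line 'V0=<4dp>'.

Under the risk-neutral measure, an up-move has probability p* = (R−d)/(u−d) = 0.8889 and values discount at R = 1.23.
Terminal payoffs: V(4,0)=-75.6883, V(4,1)=-58.1917, V(4,2)=-31.2088, V(4,3)=10.4033, V(4,4)=74.5761
  t=3,j=0: stock 38.8815 → up 49.7683 (V=-58.1917), down 32.2717 (V=-75.6883). Price -48.8908; hedge Δ=1.0000, bond B=-87.7724.
  t=3,j=1: stock 59.9619 → up 76.7512 (V=-31.2088), down 49.7683 (V=-58.1917). Price -27.8105; hedge Δ=1.0000, bond B=-87.7724.
  t=3,j=2: stock 92.4713 → up 118.3633 (V=10.4033), down 76.7512 (V=-31.2088). Price 4.6989; hedge Δ=1.0000, bond B=-87.7724.
  t=3,j=3: stock 142.6063 → up 182.5361 (V=74.5761), down 118.3633 (V=10.4033). Price 54.8340; hedge Δ=1.0000, bond B=-87.7724.
  t=2,j=0: stock 46.8452 → up 59.9619 (V=-27.8105), down 38.8815 (V=-48.8908). Price -24.5144; hedge Δ=1.0000, bond B=-71.3596.
  t=2,j=1: stock 72.2432 → up 92.4713 (V=4.6989), down 59.9619 (V=-27.8105). Price 0.8836; hedge Δ=1.0000, bond B=-71.3596.
  t=2,j=2: stock 111.4112 → up 142.6063 (V=54.8340), down 92.4713 (V=4.6989). Price 40.0516; hedge Δ=1.0000, bond B=-71.3596.
  t=1,j=0: stock 56.4400 → up 72.2432 (V=0.8836), down 46.8452 (V=-24.5144). Price -1.5760; hedge Δ=1.0000, bond B=-58.0160.
  t=1,j=1: stock 87.0400 → up 111.4112 (V=40.0516), down 72.2432 (V=0.8836). Price 29.0240; hedge Δ=1.0000, bond B=-58.0160.
  t=0,j=0: stock 68.0000 → up 87.0400 (V=29.0240), down 56.4400 (V=-1.5760). Price 20.8325; hedge Δ=1.0000, bond B=-47.1675.
Check: Δ(0,0)·S0 + B(0,0) = 20.8325 = V0.

(0,0): Delta=1.0000 Bond=-47.1675
(1,0): Delta=1.0000 Bond=-58.0160
(1,1): Delta=1.0000 Bond=-58.0160
(2,0): Delta=1.0000 Bond=-71.3596
(2,1): Delta=1.0000 Bond=-71.3596
(2,2): Delta=1.0000 Bond=-71.3596
(3,0): Delta=1.0000 Bond=-87.7724
(3,1): Delta=1.0000 Bond=-87.7724
(3,2): Delta=1.0000 Bond=-87.7724
(3,3): Delta=1.0000 Bond=-87.7724
V0=20.8325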